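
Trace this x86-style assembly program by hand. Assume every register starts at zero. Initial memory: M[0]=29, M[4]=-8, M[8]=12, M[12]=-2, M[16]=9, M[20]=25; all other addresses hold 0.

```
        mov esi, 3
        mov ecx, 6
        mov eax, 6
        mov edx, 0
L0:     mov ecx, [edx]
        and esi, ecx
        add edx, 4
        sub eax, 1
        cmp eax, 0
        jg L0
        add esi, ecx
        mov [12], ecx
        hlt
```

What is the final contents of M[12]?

25

mov esi, 3 → esi=3
mov ecx, 6 → ecx=6
mov eax, 6 → eax=6
mov edx, 0 → edx=0
mov ecx, [edx] → ecx=M[0]=29
and esi, ecx → esi=3&29=1
add edx, 4 → edx=0+4=4
sub eax, 1 → eax=6-1=5
cmp eax, 0  (cmp 5,0)
jg L0: taken
mov ecx, [edx] → ecx=M[4]=-8
and esi, ecx → esi=1&(-8)=0
add edx, 4 → edx=4+4=8
sub eax, 1 → eax=5-1=4
cmp eax, 0  (cmp 4,0)
jg L0: taken
mov ecx, [edx] → ecx=M[8]=12
and esi, ecx → esi=0&12=0
add edx, 4 → edx=8+4=12
sub eax, 1 → eax=4-1=3
cmp eax, 0  (cmp 3,0)
jg L0: taken
mov ecx, [edx] → ecx=M[12]=-2
and esi, ecx → esi=0&(-2)=0
add edx, 4 → edx=12+4=16
sub eax, 1 → eax=3-1=2
cmp eax, 0  (cmp 2,0)
jg L0: taken
mov ecx, [edx] → ecx=M[16]=9
and esi, ecx → esi=0&9=0
add edx, 4 → edx=16+4=20
sub eax, 1 → eax=2-1=1
cmp eax, 0  (cmp 1,0)
jg L0: taken
mov ecx, [edx] → ecx=M[20]=25
and esi, ecx → esi=0&25=0
add edx, 4 → edx=20+4=24
sub eax, 1 → eax=1-1=0
cmp eax, 0  (cmp 0,0)
jg L0: not taken
add esi, ecx → esi=0+25=25
mov [12], ecx → M[12]=25
halt.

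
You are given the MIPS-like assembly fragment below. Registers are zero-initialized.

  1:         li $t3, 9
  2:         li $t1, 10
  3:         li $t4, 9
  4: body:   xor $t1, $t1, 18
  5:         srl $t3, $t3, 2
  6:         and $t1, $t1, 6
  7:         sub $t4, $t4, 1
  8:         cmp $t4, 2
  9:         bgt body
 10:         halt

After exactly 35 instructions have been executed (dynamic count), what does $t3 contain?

after li $t3, 9: $t3=9
after li $t1, 10: $t1=10
after li $t4, 9: $t4=9
after xor $t1, $t1, 18: $t1=10^18=24
after srl $t3, $t3, 2: $t3=9>>2=2
after and $t1, $t1, 6: $t1=24&6=0
after sub $t4, $t4, 1: $t4=9-1=8
cmp $t4, 2  (cmp 8,2)
bgt body: taken
after xor $t1, $t1, 18: $t1=0^18=18
after srl $t3, $t3, 2: $t3=2>>2=0
after and $t1, $t1, 6: $t1=18&6=2
after sub $t4, $t4, 1: $t4=8-1=7
cmp $t4, 2  (cmp 7,2)
bgt body: taken
after xor $t1, $t1, 18: $t1=2^18=16
after srl $t3, $t3, 2: $t3=0>>2=0
after and $t1, $t1, 6: $t1=16&6=0
after sub $t4, $t4, 1: $t4=7-1=6
cmp $t4, 2  (cmp 6,2)
bgt body: taken
after xor $t1, $t1, 18: $t1=0^18=18
after srl $t3, $t3, 2: $t3=0>>2=0
after and $t1, $t1, 6: $t1=18&6=2
after sub $t4, $t4, 1: $t4=6-1=5
cmp $t4, 2  (cmp 5,2)
bgt body: taken
after xor $t1, $t1, 18: $t1=2^18=16
after srl $t3, $t3, 2: $t3=0>>2=0
after and $t1, $t1, 6: $t1=16&6=0
after sub $t4, $t4, 1: $t4=5-1=4
cmp $t4, 2  (cmp 4,2)
bgt body: taken
after xor $t1, $t1, 18: $t1=0^18=18
after srl $t3, $t3, 2: $t3=0>>2=0
After step 35: $t3 = 0.

0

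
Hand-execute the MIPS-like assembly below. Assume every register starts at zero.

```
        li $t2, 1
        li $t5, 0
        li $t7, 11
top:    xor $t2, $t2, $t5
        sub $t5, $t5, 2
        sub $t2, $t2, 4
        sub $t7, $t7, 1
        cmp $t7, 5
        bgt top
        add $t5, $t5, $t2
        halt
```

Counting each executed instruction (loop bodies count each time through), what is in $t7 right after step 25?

7

$t2=1
$t5=0
$t7=11
$t2=1^0=1
$t5=0-2=-2
$t2=1-4=-3
$t7=11-1=10
cmp $t7, 5  (cmp 10,5)
bgt top: taken
$t2=(-3)^(-2)=3
$t5=(-2)-2=-4
$t2=3-4=-1
$t7=10-1=9
cmp $t7, 5  (cmp 9,5)
bgt top: taken
$t2=(-1)^(-4)=3
$t5=(-4)-2=-6
$t2=3-4=-1
$t7=9-1=8
cmp $t7, 5  (cmp 8,5)
bgt top: taken
$t2=(-1)^(-6)=5
$t5=(-6)-2=-8
$t2=5-4=1
$t7=8-1=7
After step 25: $t7 = 7.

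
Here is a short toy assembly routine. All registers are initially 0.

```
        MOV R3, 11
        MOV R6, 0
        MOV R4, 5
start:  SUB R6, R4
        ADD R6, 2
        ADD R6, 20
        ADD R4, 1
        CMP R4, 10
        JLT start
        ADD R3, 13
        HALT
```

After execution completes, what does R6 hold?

R3=11
R6=0
R4=5
R6=0-5=-5
R6=(-5)+2=-3
R6=(-3)+20=17
R4=5+1=6
CMP R4, 10  (cmp 6,10)
JLT start: taken
R6=17-6=11
R6=11+2=13
R6=13+20=33
R4=6+1=7
CMP R4, 10  (cmp 7,10)
JLT start: taken
R6=33-7=26
R6=26+2=28
R6=28+20=48
R4=7+1=8
CMP R4, 10  (cmp 8,10)
JLT start: taken
R6=48-8=40
R6=40+2=42
R6=42+20=62
R4=8+1=9
CMP R4, 10  (cmp 9,10)
JLT start: taken
R6=62-9=53
R6=53+2=55
R6=55+20=75
R4=9+1=10
CMP R4, 10  (cmp 10,10)
JLT start: not taken
R3=11+13=24
halt.

75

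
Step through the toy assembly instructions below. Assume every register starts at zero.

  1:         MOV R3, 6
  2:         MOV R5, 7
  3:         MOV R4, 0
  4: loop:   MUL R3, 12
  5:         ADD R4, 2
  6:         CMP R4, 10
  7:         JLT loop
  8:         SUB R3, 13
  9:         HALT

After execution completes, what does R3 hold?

1492979

after MOV R3, 6: R3=6
after MOV R5, 7: R5=7
after MOV R4, 0: R4=0
after MUL R3, 12: R3=6*12=72
after ADD R4, 2: R4=0+2=2
CMP R4, 10  (cmp 2,10)
JLT loop: taken
after MUL R3, 12: R3=72*12=864
after ADD R4, 2: R4=2+2=4
CMP R4, 10  (cmp 4,10)
JLT loop: taken
after MUL R3, 12: R3=864*12=10368
after ADD R4, 2: R4=4+2=6
CMP R4, 10  (cmp 6,10)
JLT loop: taken
after MUL R3, 12: R3=10368*12=124416
after ADD R4, 2: R4=6+2=8
CMP R4, 10  (cmp 8,10)
JLT loop: taken
after MUL R3, 12: R3=124416*12=1492992
after ADD R4, 2: R4=8+2=10
CMP R4, 10  (cmp 10,10)
JLT loop: not taken
after SUB R3, 13: R3=1492992-13=1492979
halt.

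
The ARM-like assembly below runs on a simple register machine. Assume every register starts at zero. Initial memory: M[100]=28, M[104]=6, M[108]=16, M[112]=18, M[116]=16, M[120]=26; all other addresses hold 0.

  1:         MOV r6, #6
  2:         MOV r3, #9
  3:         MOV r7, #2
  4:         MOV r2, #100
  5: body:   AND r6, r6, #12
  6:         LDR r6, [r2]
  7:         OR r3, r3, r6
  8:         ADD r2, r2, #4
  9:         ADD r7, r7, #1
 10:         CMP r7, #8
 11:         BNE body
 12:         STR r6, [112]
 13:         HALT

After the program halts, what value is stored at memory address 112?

r6=6
r3=9
r7=2
r2=100
r6=6&12=4
r6=M[100]=28
r3=9|28=29
r2=100+4=104
r7=2+1=3
CMP r7, #8  (cmp 3,8)
BNE body: taken
r6=28&12=12
r6=M[104]=6
r3=29|6=31
r2=104+4=108
r7=3+1=4
CMP r7, #8  (cmp 4,8)
BNE body: taken
r6=6&12=4
r6=M[108]=16
r3=31|16=31
r2=108+4=112
r7=4+1=5
CMP r7, #8  (cmp 5,8)
BNE body: taken
r6=16&12=0
r6=M[112]=18
r3=31|18=31
r2=112+4=116
r7=5+1=6
CMP r7, #8  (cmp 6,8)
BNE body: taken
r6=18&12=0
r6=M[116]=16
r3=31|16=31
r2=116+4=120
r7=6+1=7
CMP r7, #8  (cmp 7,8)
BNE body: taken
r6=16&12=0
r6=M[120]=26
r3=31|26=31
r2=120+4=124
r7=7+1=8
CMP r7, #8  (cmp 8,8)
BNE body: not taken
STR r6, [112] → M[112]=26
halt.

26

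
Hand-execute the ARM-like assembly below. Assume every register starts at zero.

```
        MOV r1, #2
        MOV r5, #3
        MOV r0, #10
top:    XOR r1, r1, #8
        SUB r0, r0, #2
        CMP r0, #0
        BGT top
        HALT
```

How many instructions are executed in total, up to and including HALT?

after MOV r1, #2: r1=2
after MOV r5, #3: r5=3
after MOV r0, #10: r0=10
after XOR r1, r1, #8: r1=2^8=10
after SUB r0, r0, #2: r0=10-2=8
CMP r0, #0  (cmp 8,0)
BGT top: taken
after XOR r1, r1, #8: r1=10^8=2
after SUB r0, r0, #2: r0=8-2=6
CMP r0, #0  (cmp 6,0)
BGT top: taken
after XOR r1, r1, #8: r1=2^8=10
after SUB r0, r0, #2: r0=6-2=4
CMP r0, #0  (cmp 4,0)
BGT top: taken
after XOR r1, r1, #8: r1=10^8=2
after SUB r0, r0, #2: r0=4-2=2
CMP r0, #0  (cmp 2,0)
BGT top: taken
after XOR r1, r1, #8: r1=2^8=10
after SUB r0, r0, #2: r0=2-2=0
CMP r0, #0  (cmp 0,0)
BGT top: not taken
halt.
Total executed instructions: 24.

24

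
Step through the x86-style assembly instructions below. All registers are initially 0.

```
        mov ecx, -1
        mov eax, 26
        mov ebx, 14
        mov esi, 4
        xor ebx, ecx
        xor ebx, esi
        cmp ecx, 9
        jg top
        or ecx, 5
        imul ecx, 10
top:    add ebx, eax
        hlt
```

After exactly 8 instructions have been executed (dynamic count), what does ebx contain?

after mov ecx, -1: ecx=-1
after mov eax, 26: eax=26
after mov ebx, 14: ebx=14
after mov esi, 4: esi=4
after xor ebx, ecx: ebx=14^(-1)=-15
after xor ebx, esi: ebx=(-15)^4=-11
cmp ecx, 9  (cmp -1,9)
jg top: not taken
After step 8: ebx = -11.

-11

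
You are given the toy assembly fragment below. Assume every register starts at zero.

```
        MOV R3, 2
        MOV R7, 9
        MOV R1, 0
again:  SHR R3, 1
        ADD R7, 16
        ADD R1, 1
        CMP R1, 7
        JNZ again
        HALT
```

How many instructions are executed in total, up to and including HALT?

39

R3=2
R7=9
R1=0
R3=2>>1=1
R7=9+16=25
R1=0+1=1
CMP R1, 7  (cmp 1,7)
JNZ again: taken
R3=1>>1=0
R7=25+16=41
R1=1+1=2
CMP R1, 7  (cmp 2,7)
JNZ again: taken
R3=0>>1=0
R7=41+16=57
R1=2+1=3
CMP R1, 7  (cmp 3,7)
JNZ again: taken
R3=0>>1=0
R7=57+16=73
R1=3+1=4
CMP R1, 7  (cmp 4,7)
JNZ again: taken
R3=0>>1=0
R7=73+16=89
R1=4+1=5
CMP R1, 7  (cmp 5,7)
JNZ again: taken
R3=0>>1=0
R7=89+16=105
R1=5+1=6
CMP R1, 7  (cmp 6,7)
JNZ again: taken
R3=0>>1=0
R7=105+16=121
R1=6+1=7
CMP R1, 7  (cmp 7,7)
JNZ again: not taken
halt.
Total executed instructions: 39.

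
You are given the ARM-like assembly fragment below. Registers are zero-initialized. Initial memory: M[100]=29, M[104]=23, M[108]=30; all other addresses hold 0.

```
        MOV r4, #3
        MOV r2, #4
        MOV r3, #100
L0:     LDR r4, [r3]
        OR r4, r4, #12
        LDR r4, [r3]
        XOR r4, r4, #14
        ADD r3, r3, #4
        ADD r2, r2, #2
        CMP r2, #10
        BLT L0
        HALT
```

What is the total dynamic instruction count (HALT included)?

MOV r4, #3 → r4=3
MOV r2, #4 → r2=4
MOV r3, #100 → r3=100
LDR r4, [r3] → r4=M[100]=29
OR r4, r4, #12 → r4=29|12=29
LDR r4, [r3] → r4=M[100]=29
XOR r4, r4, #14 → r4=29^14=19
ADD r3, r3, #4 → r3=100+4=104
ADD r2, r2, #2 → r2=4+2=6
CMP r2, #10  (cmp 6,10)
BLT L0: taken
LDR r4, [r3] → r4=M[104]=23
OR r4, r4, #12 → r4=23|12=31
LDR r4, [r3] → r4=M[104]=23
XOR r4, r4, #14 → r4=23^14=25
ADD r3, r3, #4 → r3=104+4=108
ADD r2, r2, #2 → r2=6+2=8
CMP r2, #10  (cmp 8,10)
BLT L0: taken
LDR r4, [r3] → r4=M[108]=30
OR r4, r4, #12 → r4=30|12=30
LDR r4, [r3] → r4=M[108]=30
XOR r4, r4, #14 → r4=30^14=16
ADD r3, r3, #4 → r3=108+4=112
ADD r2, r2, #2 → r2=8+2=10
CMP r2, #10  (cmp 10,10)
BLT L0: not taken
halt.
Total executed instructions: 28.

28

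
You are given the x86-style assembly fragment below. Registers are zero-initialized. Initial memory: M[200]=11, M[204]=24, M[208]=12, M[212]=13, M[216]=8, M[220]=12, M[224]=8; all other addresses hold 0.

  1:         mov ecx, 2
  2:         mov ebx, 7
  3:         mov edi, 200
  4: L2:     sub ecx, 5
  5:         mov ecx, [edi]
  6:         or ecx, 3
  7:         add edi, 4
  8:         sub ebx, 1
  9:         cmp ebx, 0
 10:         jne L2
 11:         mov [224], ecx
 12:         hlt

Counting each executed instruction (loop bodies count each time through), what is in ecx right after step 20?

15

ecx=2
ebx=7
edi=200
ecx=2-5=-3
ecx=M[200]=11
ecx=11|3=11
edi=200+4=204
ebx=7-1=6
cmp ebx, 0  (cmp 6,0)
jne L2: taken
ecx=11-5=6
ecx=M[204]=24
ecx=24|3=27
edi=204+4=208
ebx=6-1=5
cmp ebx, 0  (cmp 5,0)
jne L2: taken
ecx=27-5=22
ecx=M[208]=12
ecx=12|3=15
After step 20: ecx = 15.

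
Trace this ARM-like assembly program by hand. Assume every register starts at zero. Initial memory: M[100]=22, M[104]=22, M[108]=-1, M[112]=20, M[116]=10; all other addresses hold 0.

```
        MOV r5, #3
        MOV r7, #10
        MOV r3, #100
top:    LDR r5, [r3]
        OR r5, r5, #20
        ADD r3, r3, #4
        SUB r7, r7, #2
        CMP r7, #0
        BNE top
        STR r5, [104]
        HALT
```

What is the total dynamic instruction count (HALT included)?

r5=3
r7=10
r3=100
r5=M[100]=22
r5=22|20=22
r3=100+4=104
r7=10-2=8
CMP r7, #0  (cmp 8,0)
BNE top: taken
r5=M[104]=22
r5=22|20=22
r3=104+4=108
r7=8-2=6
CMP r7, #0  (cmp 6,0)
BNE top: taken
r5=M[108]=-1
r5=(-1)|20=-1
r3=108+4=112
r7=6-2=4
CMP r7, #0  (cmp 4,0)
BNE top: taken
r5=M[112]=20
r5=20|20=20
r3=112+4=116
r7=4-2=2
CMP r7, #0  (cmp 2,0)
BNE top: taken
r5=M[116]=10
r5=10|20=30
r3=116+4=120
r7=2-2=0
CMP r7, #0  (cmp 0,0)
BNE top: not taken
STR r5, [104] → M[104]=30
halt.
Total executed instructions: 35.

35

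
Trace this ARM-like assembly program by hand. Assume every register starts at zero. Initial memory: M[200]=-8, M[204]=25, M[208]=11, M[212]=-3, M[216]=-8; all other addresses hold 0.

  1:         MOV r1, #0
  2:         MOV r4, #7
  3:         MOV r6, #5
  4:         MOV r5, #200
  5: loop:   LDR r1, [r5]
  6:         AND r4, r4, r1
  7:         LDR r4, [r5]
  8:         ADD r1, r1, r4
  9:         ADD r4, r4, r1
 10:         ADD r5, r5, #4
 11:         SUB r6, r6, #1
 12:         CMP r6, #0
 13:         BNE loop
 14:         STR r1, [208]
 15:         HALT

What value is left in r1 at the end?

r1=0
r4=7
r6=5
r5=200
r1=M[200]=-8
r4=7&(-8)=0
r4=M[200]=-8
r1=(-8)+(-8)=-16
r4=(-8)+(-16)=-24
r5=200+4=204
r6=5-1=4
CMP r6, #0  (cmp 4,0)
BNE loop: taken
r1=M[204]=25
r4=(-24)&25=8
r4=M[204]=25
r1=25+25=50
r4=25+50=75
r5=204+4=208
r6=4-1=3
CMP r6, #0  (cmp 3,0)
BNE loop: taken
r1=M[208]=11
r4=75&11=11
r4=M[208]=11
r1=11+11=22
r4=11+22=33
r5=208+4=212
r6=3-1=2
CMP r6, #0  (cmp 2,0)
BNE loop: taken
r1=M[212]=-3
r4=33&(-3)=33
r4=M[212]=-3
r1=(-3)+(-3)=-6
r4=(-3)+(-6)=-9
r5=212+4=216
r6=2-1=1
CMP r6, #0  (cmp 1,0)
BNE loop: taken
r1=M[216]=-8
r4=(-9)&(-8)=-16
r4=M[216]=-8
r1=(-8)+(-8)=-16
r4=(-8)+(-16)=-24
r5=216+4=220
r6=1-1=0
CMP r6, #0  (cmp 0,0)
BNE loop: not taken
STR r1, [208] → M[208]=-16
halt.

-16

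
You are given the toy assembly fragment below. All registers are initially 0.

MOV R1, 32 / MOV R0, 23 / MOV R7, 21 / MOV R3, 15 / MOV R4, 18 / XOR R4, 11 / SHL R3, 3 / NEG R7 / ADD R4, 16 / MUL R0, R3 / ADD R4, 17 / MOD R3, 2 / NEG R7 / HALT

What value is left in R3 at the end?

0

R1=32
R0=23
R7=21
R3=15
R4=18
R4=18^11=25
R3=15<<3=120
R7=-(21)=-21
R4=25+16=41
R0=23*120=2760
R4=41+17=58
R3=120%2=0
R7=-(-21)=21
halt.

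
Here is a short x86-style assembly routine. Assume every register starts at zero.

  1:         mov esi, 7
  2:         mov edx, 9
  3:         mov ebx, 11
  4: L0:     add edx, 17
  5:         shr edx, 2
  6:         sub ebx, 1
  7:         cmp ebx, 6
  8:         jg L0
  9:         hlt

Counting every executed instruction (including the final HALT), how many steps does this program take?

mov esi, 7 → esi=7
mov edx, 9 → edx=9
mov ebx, 11 → ebx=11
add edx, 17 → edx=9+17=26
shr edx, 2 → edx=26>>2=6
sub ebx, 1 → ebx=11-1=10
cmp ebx, 6  (cmp 10,6)
jg L0: taken
add edx, 17 → edx=6+17=23
shr edx, 2 → edx=23>>2=5
sub ebx, 1 → ebx=10-1=9
cmp ebx, 6  (cmp 9,6)
jg L0: taken
add edx, 17 → edx=5+17=22
shr edx, 2 → edx=22>>2=5
sub ebx, 1 → ebx=9-1=8
cmp ebx, 6  (cmp 8,6)
jg L0: taken
add edx, 17 → edx=5+17=22
shr edx, 2 → edx=22>>2=5
sub ebx, 1 → ebx=8-1=7
cmp ebx, 6  (cmp 7,6)
jg L0: taken
add edx, 17 → edx=5+17=22
shr edx, 2 → edx=22>>2=5
sub ebx, 1 → ebx=7-1=6
cmp ebx, 6  (cmp 6,6)
jg L0: not taken
halt.
Total executed instructions: 29.

29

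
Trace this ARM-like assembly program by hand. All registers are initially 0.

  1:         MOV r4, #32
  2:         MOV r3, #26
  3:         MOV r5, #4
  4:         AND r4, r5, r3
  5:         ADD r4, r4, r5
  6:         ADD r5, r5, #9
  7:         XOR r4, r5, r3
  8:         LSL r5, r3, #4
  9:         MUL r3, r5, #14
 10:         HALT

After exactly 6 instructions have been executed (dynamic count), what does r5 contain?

MOV r4, #32 → r4=32
MOV r3, #26 → r3=26
MOV r5, #4 → r5=4
AND r4, r5, r3 → r4=4&26=0
ADD r4, r4, r5 → r4=0+4=4
ADD r5, r5, #9 → r5=4+9=13
After step 6: r5 = 13.

13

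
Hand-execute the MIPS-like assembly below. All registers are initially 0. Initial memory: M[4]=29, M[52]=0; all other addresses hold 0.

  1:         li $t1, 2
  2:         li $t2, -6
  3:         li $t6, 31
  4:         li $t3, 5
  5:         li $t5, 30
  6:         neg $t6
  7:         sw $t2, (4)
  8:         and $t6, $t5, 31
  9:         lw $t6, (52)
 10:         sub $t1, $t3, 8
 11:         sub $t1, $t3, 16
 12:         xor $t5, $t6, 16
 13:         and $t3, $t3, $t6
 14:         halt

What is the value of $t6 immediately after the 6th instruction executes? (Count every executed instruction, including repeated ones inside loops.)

-31

li $t1, 2 → $t1=2
li $t2, -6 → $t2=-6
li $t6, 31 → $t6=31
li $t3, 5 → $t3=5
li $t5, 30 → $t5=30
neg $t6 → $t6=-(31)=-31
After step 6: $t6 = -31.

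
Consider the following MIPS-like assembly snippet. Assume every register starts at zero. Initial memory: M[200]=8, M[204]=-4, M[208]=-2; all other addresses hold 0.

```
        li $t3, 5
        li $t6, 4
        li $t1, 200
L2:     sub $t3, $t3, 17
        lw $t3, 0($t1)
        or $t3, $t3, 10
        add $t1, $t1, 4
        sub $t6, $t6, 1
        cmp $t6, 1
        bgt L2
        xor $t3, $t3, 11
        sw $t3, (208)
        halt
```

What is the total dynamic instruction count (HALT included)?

after li $t3, 5: $t3=5
after li $t6, 4: $t6=4
after li $t1, 200: $t1=200
after sub $t3, $t3, 17: $t3=5-17=-12
after lw $t3, 0($t1): $t3=M[200]=8
after or $t3, $t3, 10: $t3=8|10=10
after add $t1, $t1, 4: $t1=200+4=204
after sub $t6, $t6, 1: $t6=4-1=3
cmp $t6, 1  (cmp 3,1)
bgt L2: taken
after sub $t3, $t3, 17: $t3=10-17=-7
after lw $t3, 0($t1): $t3=M[204]=-4
after or $t3, $t3, 10: $t3=(-4)|10=-2
after add $t1, $t1, 4: $t1=204+4=208
after sub $t6, $t6, 1: $t6=3-1=2
cmp $t6, 1  (cmp 2,1)
bgt L2: taken
after sub $t3, $t3, 17: $t3=(-2)-17=-19
after lw $t3, 0($t1): $t3=M[208]=-2
after or $t3, $t3, 10: $t3=(-2)|10=-2
after add $t1, $t1, 4: $t1=208+4=212
after sub $t6, $t6, 1: $t6=2-1=1
cmp $t6, 1  (cmp 1,1)
bgt L2: not taken
after xor $t3, $t3, 11: $t3=(-2)^11=-11
sw $t3, (208) → M[208]=-11
halt.
Total executed instructions: 27.

27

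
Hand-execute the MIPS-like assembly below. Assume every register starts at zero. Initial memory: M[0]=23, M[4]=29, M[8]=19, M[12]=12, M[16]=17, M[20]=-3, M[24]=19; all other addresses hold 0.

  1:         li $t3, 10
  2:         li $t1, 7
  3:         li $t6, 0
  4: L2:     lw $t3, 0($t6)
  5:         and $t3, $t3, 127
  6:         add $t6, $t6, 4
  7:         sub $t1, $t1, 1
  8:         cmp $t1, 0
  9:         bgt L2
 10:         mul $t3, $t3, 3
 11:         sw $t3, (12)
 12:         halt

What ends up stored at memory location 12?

after li $t3, 10: $t3=10
after li $t1, 7: $t1=7
after li $t6, 0: $t6=0
after lw $t3, 0($t6): $t3=M[0]=23
after and $t3, $t3, 127: $t3=23&127=23
after add $t6, $t6, 4: $t6=0+4=4
after sub $t1, $t1, 1: $t1=7-1=6
cmp $t1, 0  (cmp 6,0)
bgt L2: taken
after lw $t3, 0($t6): $t3=M[4]=29
after and $t3, $t3, 127: $t3=29&127=29
after add $t6, $t6, 4: $t6=4+4=8
after sub $t1, $t1, 1: $t1=6-1=5
cmp $t1, 0  (cmp 5,0)
bgt L2: taken
after lw $t3, 0($t6): $t3=M[8]=19
after and $t3, $t3, 127: $t3=19&127=19
after add $t6, $t6, 4: $t6=8+4=12
after sub $t1, $t1, 1: $t1=5-1=4
cmp $t1, 0  (cmp 4,0)
bgt L2: taken
after lw $t3, 0($t6): $t3=M[12]=12
after and $t3, $t3, 127: $t3=12&127=12
after add $t6, $t6, 4: $t6=12+4=16
after sub $t1, $t1, 1: $t1=4-1=3
cmp $t1, 0  (cmp 3,0)
bgt L2: taken
after lw $t3, 0($t6): $t3=M[16]=17
after and $t3, $t3, 127: $t3=17&127=17
after add $t6, $t6, 4: $t6=16+4=20
after sub $t1, $t1, 1: $t1=3-1=2
cmp $t1, 0  (cmp 2,0)
bgt L2: taken
after lw $t3, 0($t6): $t3=M[20]=-3
after and $t3, $t3, 127: $t3=(-3)&127=125
after add $t6, $t6, 4: $t6=20+4=24
after sub $t1, $t1, 1: $t1=2-1=1
cmp $t1, 0  (cmp 1,0)
bgt L2: taken
after lw $t3, 0($t6): $t3=M[24]=19
after and $t3, $t3, 127: $t3=19&127=19
after add $t6, $t6, 4: $t6=24+4=28
after sub $t1, $t1, 1: $t1=1-1=0
cmp $t1, 0  (cmp 0,0)
bgt L2: not taken
after mul $t3, $t3, 3: $t3=19*3=57
sw $t3, (12) → M[12]=57
halt.

57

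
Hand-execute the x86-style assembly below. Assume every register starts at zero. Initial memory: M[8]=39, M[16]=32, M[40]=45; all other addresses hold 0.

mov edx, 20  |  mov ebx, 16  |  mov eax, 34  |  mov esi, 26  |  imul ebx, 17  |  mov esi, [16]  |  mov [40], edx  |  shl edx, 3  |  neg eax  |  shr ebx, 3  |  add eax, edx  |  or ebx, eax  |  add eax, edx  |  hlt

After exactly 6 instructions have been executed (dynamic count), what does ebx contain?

edx=20
ebx=16
eax=34
esi=26
ebx=16*17=272
esi=M[16]=32
After step 6: ebx = 272.

272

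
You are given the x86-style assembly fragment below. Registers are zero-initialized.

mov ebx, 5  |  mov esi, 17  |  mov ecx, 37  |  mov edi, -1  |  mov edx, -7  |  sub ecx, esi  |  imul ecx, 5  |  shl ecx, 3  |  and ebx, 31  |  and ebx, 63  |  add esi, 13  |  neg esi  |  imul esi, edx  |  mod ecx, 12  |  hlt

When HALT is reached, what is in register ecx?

8

ebx=5
esi=17
ecx=37
edi=-1
edx=-7
ecx=37-17=20
ecx=20*5=100
ecx=100<<3=800
ebx=5&31=5
ebx=5&63=5
esi=17+13=30
esi=-(30)=-30
esi=(-30)*(-7)=210
ecx=800%12=8
halt.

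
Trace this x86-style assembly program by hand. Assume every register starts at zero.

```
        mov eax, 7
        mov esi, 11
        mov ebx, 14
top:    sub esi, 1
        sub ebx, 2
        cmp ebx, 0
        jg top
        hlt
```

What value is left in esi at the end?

after mov eax, 7: eax=7
after mov esi, 11: esi=11
after mov ebx, 14: ebx=14
after sub esi, 1: esi=11-1=10
after sub ebx, 2: ebx=14-2=12
cmp ebx, 0  (cmp 12,0)
jg top: taken
after sub esi, 1: esi=10-1=9
after sub ebx, 2: ebx=12-2=10
cmp ebx, 0  (cmp 10,0)
jg top: taken
after sub esi, 1: esi=9-1=8
after sub ebx, 2: ebx=10-2=8
cmp ebx, 0  (cmp 8,0)
jg top: taken
after sub esi, 1: esi=8-1=7
after sub ebx, 2: ebx=8-2=6
cmp ebx, 0  (cmp 6,0)
jg top: taken
after sub esi, 1: esi=7-1=6
after sub ebx, 2: ebx=6-2=4
cmp ebx, 0  (cmp 4,0)
jg top: taken
after sub esi, 1: esi=6-1=5
after sub ebx, 2: ebx=4-2=2
cmp ebx, 0  (cmp 2,0)
jg top: taken
after sub esi, 1: esi=5-1=4
after sub ebx, 2: ebx=2-2=0
cmp ebx, 0  (cmp 0,0)
jg top: not taken
halt.

4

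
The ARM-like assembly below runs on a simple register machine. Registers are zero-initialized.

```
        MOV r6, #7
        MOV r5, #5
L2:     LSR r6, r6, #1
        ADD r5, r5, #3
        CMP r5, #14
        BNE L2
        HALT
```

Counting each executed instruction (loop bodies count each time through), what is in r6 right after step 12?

0

r6=7
r5=5
r6=7>>1=3
r5=5+3=8
CMP r5, #14  (cmp 8,14)
BNE L2: taken
r6=3>>1=1
r5=8+3=11
CMP r5, #14  (cmp 11,14)
BNE L2: taken
r6=1>>1=0
r5=11+3=14
After step 12: r6 = 0.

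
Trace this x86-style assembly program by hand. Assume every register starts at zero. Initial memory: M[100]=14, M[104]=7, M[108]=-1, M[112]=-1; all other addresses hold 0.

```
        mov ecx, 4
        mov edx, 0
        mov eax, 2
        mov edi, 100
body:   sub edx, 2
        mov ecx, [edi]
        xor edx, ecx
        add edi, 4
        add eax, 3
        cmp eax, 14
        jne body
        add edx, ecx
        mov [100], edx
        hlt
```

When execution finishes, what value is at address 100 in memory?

-24

after mov ecx, 4: ecx=4
after mov edx, 0: edx=0
after mov eax, 2: eax=2
after mov edi, 100: edi=100
after sub edx, 2: edx=0-2=-2
after mov ecx, [edi]: ecx=M[100]=14
after xor edx, ecx: edx=(-2)^14=-16
after add edi, 4: edi=100+4=104
after add eax, 3: eax=2+3=5
cmp eax, 14  (cmp 5,14)
jne body: taken
after sub edx, 2: edx=(-16)-2=-18
after mov ecx, [edi]: ecx=M[104]=7
after xor edx, ecx: edx=(-18)^7=-23
after add edi, 4: edi=104+4=108
after add eax, 3: eax=5+3=8
cmp eax, 14  (cmp 8,14)
jne body: taken
after sub edx, 2: edx=(-23)-2=-25
after mov ecx, [edi]: ecx=M[108]=-1
after xor edx, ecx: edx=(-25)^(-1)=24
after add edi, 4: edi=108+4=112
after add eax, 3: eax=8+3=11
cmp eax, 14  (cmp 11,14)
jne body: taken
after sub edx, 2: edx=24-2=22
after mov ecx, [edi]: ecx=M[112]=-1
after xor edx, ecx: edx=22^(-1)=-23
after add edi, 4: edi=112+4=116
after add eax, 3: eax=11+3=14
cmp eax, 14  (cmp 14,14)
jne body: not taken
after add edx, ecx: edx=(-23)+(-1)=-24
mov [100], edx → M[100]=-24
halt.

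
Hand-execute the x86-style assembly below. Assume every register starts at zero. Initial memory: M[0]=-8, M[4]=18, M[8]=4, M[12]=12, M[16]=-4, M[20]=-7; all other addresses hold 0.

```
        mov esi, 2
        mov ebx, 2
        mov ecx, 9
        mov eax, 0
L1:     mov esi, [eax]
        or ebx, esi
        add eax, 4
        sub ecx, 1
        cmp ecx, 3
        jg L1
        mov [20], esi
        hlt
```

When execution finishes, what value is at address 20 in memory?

after mov esi, 2: esi=2
after mov ebx, 2: ebx=2
after mov ecx, 9: ecx=9
after mov eax, 0: eax=0
after mov esi, [eax]: esi=M[0]=-8
after or ebx, esi: ebx=2|(-8)=-6
after add eax, 4: eax=0+4=4
after sub ecx, 1: ecx=9-1=8
cmp ecx, 3  (cmp 8,3)
jg L1: taken
after mov esi, [eax]: esi=M[4]=18
after or ebx, esi: ebx=(-6)|18=-6
after add eax, 4: eax=4+4=8
after sub ecx, 1: ecx=8-1=7
cmp ecx, 3  (cmp 7,3)
jg L1: taken
after mov esi, [eax]: esi=M[8]=4
after or ebx, esi: ebx=(-6)|4=-2
after add eax, 4: eax=8+4=12
after sub ecx, 1: ecx=7-1=6
cmp ecx, 3  (cmp 6,3)
jg L1: taken
after mov esi, [eax]: esi=M[12]=12
after or ebx, esi: ebx=(-2)|12=-2
after add eax, 4: eax=12+4=16
after sub ecx, 1: ecx=6-1=5
cmp ecx, 3  (cmp 5,3)
jg L1: taken
after mov esi, [eax]: esi=M[16]=-4
after or ebx, esi: ebx=(-2)|(-4)=-2
after add eax, 4: eax=16+4=20
after sub ecx, 1: ecx=5-1=4
cmp ecx, 3  (cmp 4,3)
jg L1: taken
after mov esi, [eax]: esi=M[20]=-7
after or ebx, esi: ebx=(-2)|(-7)=-1
after add eax, 4: eax=20+4=24
after sub ecx, 1: ecx=4-1=3
cmp ecx, 3  (cmp 3,3)
jg L1: not taken
mov [20], esi → M[20]=-7
halt.

-7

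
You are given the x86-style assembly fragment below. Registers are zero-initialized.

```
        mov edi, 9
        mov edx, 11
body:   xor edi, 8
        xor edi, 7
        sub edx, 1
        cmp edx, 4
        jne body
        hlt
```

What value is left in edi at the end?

after mov edi, 9: edi=9
after mov edx, 11: edx=11
after xor edi, 8: edi=9^8=1
after xor edi, 7: edi=1^7=6
after sub edx, 1: edx=11-1=10
cmp edx, 4  (cmp 10,4)
jne body: taken
after xor edi, 8: edi=6^8=14
after xor edi, 7: edi=14^7=9
after sub edx, 1: edx=10-1=9
cmp edx, 4  (cmp 9,4)
jne body: taken
after xor edi, 8: edi=9^8=1
after xor edi, 7: edi=1^7=6
after sub edx, 1: edx=9-1=8
cmp edx, 4  (cmp 8,4)
jne body: taken
after xor edi, 8: edi=6^8=14
after xor edi, 7: edi=14^7=9
after sub edx, 1: edx=8-1=7
cmp edx, 4  (cmp 7,4)
jne body: taken
after xor edi, 8: edi=9^8=1
after xor edi, 7: edi=1^7=6
after sub edx, 1: edx=7-1=6
cmp edx, 4  (cmp 6,4)
jne body: taken
after xor edi, 8: edi=6^8=14
after xor edi, 7: edi=14^7=9
after sub edx, 1: edx=6-1=5
cmp edx, 4  (cmp 5,4)
jne body: taken
after xor edi, 8: edi=9^8=1
after xor edi, 7: edi=1^7=6
after sub edx, 1: edx=5-1=4
cmp edx, 4  (cmp 4,4)
jne body: not taken
halt.

6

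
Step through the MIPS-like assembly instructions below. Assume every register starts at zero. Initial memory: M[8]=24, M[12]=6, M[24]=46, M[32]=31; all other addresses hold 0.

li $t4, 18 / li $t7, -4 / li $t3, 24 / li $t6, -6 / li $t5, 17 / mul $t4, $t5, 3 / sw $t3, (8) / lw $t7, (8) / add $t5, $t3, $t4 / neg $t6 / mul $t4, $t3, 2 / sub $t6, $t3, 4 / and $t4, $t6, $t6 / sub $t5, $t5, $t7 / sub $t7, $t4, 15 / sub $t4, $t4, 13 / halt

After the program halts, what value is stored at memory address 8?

24

$t4=18
$t7=-4
$t3=24
$t6=-6
$t5=17
$t4=17*3=51
sw $t3, (8) → M[8]=24
$t7=M[8]=24
$t5=24+51=75
$t6=-(-6)=6
$t4=24*2=48
$t6=24-4=20
$t4=20&20=20
$t5=75-24=51
$t7=20-15=5
$t4=20-13=7
halt.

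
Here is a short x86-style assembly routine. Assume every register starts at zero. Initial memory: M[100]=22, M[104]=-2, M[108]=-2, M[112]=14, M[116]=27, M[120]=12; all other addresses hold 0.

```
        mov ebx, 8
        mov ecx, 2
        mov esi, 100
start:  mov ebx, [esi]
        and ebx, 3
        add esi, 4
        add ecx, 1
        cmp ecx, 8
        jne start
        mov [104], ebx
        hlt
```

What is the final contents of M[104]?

0

after mov ebx, 8: ebx=8
after mov ecx, 2: ecx=2
after mov esi, 100: esi=100
after mov ebx, [esi]: ebx=M[100]=22
after and ebx, 3: ebx=22&3=2
after add esi, 4: esi=100+4=104
after add ecx, 1: ecx=2+1=3
cmp ecx, 8  (cmp 3,8)
jne start: taken
after mov ebx, [esi]: ebx=M[104]=-2
after and ebx, 3: ebx=(-2)&3=2
after add esi, 4: esi=104+4=108
after add ecx, 1: ecx=3+1=4
cmp ecx, 8  (cmp 4,8)
jne start: taken
after mov ebx, [esi]: ebx=M[108]=-2
after and ebx, 3: ebx=(-2)&3=2
after add esi, 4: esi=108+4=112
after add ecx, 1: ecx=4+1=5
cmp ecx, 8  (cmp 5,8)
jne start: taken
after mov ebx, [esi]: ebx=M[112]=14
after and ebx, 3: ebx=14&3=2
after add esi, 4: esi=112+4=116
after add ecx, 1: ecx=5+1=6
cmp ecx, 8  (cmp 6,8)
jne start: taken
after mov ebx, [esi]: ebx=M[116]=27
after and ebx, 3: ebx=27&3=3
after add esi, 4: esi=116+4=120
after add ecx, 1: ecx=6+1=7
cmp ecx, 8  (cmp 7,8)
jne start: taken
after mov ebx, [esi]: ebx=M[120]=12
after and ebx, 3: ebx=12&3=0
after add esi, 4: esi=120+4=124
after add ecx, 1: ecx=7+1=8
cmp ecx, 8  (cmp 8,8)
jne start: not taken
mov [104], ebx → M[104]=0
halt.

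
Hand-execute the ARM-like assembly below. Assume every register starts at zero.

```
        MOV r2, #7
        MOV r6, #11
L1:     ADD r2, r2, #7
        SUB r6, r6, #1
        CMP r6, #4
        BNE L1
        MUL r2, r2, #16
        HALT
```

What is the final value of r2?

after MOV r2, #7: r2=7
after MOV r6, #11: r6=11
after ADD r2, r2, #7: r2=7+7=14
after SUB r6, r6, #1: r6=11-1=10
CMP r6, #4  (cmp 10,4)
BNE L1: taken
after ADD r2, r2, #7: r2=14+7=21
after SUB r6, r6, #1: r6=10-1=9
CMP r6, #4  (cmp 9,4)
BNE L1: taken
after ADD r2, r2, #7: r2=21+7=28
after SUB r6, r6, #1: r6=9-1=8
CMP r6, #4  (cmp 8,4)
BNE L1: taken
after ADD r2, r2, #7: r2=28+7=35
after SUB r6, r6, #1: r6=8-1=7
CMP r6, #4  (cmp 7,4)
BNE L1: taken
after ADD r2, r2, #7: r2=35+7=42
after SUB r6, r6, #1: r6=7-1=6
CMP r6, #4  (cmp 6,4)
BNE L1: taken
after ADD r2, r2, #7: r2=42+7=49
after SUB r6, r6, #1: r6=6-1=5
CMP r6, #4  (cmp 5,4)
BNE L1: taken
after ADD r2, r2, #7: r2=49+7=56
after SUB r6, r6, #1: r6=5-1=4
CMP r6, #4  (cmp 4,4)
BNE L1: not taken
after MUL r2, r2, #16: r2=56*16=896
halt.

896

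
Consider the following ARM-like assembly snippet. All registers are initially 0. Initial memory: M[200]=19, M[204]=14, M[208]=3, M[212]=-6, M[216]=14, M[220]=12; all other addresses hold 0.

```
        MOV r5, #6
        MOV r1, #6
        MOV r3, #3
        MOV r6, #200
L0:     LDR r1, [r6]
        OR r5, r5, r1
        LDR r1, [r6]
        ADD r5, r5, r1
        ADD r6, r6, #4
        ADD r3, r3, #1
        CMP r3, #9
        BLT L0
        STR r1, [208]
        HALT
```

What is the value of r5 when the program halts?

r5=6
r1=6
r3=3
r6=200
r1=M[200]=19
r5=6|19=23
r1=M[200]=19
r5=23+19=42
r6=200+4=204
r3=3+1=4
CMP r3, #9  (cmp 4,9)
BLT L0: taken
r1=M[204]=14
r5=42|14=46
r1=M[204]=14
r5=46+14=60
r6=204+4=208
r3=4+1=5
CMP r3, #9  (cmp 5,9)
BLT L0: taken
r1=M[208]=3
r5=60|3=63
r1=M[208]=3
r5=63+3=66
r6=208+4=212
r3=5+1=6
CMP r3, #9  (cmp 6,9)
BLT L0: taken
r1=M[212]=-6
r5=66|(-6)=-6
r1=M[212]=-6
r5=(-6)+(-6)=-12
r6=212+4=216
r3=6+1=7
CMP r3, #9  (cmp 7,9)
BLT L0: taken
r1=M[216]=14
r5=(-12)|14=-2
r1=M[216]=14
r5=(-2)+14=12
r6=216+4=220
r3=7+1=8
CMP r3, #9  (cmp 8,9)
BLT L0: taken
r1=M[220]=12
r5=12|12=12
r1=M[220]=12
r5=12+12=24
r6=220+4=224
r3=8+1=9
CMP r3, #9  (cmp 9,9)
BLT L0: not taken
STR r1, [208] → M[208]=12
halt.

24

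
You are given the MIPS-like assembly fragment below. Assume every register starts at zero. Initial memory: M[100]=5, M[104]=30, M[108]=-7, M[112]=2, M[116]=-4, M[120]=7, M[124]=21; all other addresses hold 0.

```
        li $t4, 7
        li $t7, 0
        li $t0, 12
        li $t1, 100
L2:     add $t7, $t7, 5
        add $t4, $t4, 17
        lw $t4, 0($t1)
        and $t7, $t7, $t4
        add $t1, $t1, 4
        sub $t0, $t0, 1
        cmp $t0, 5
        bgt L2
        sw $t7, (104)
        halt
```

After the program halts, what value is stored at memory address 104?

4

after li $t4, 7: $t4=7
after li $t7, 0: $t7=0
after li $t0, 12: $t0=12
after li $t1, 100: $t1=100
after add $t7, $t7, 5: $t7=0+5=5
after add $t4, $t4, 17: $t4=7+17=24
after lw $t4, 0($t1): $t4=M[100]=5
after and $t7, $t7, $t4: $t7=5&5=5
after add $t1, $t1, 4: $t1=100+4=104
after sub $t0, $t0, 1: $t0=12-1=11
cmp $t0, 5  (cmp 11,5)
bgt L2: taken
after add $t7, $t7, 5: $t7=5+5=10
after add $t4, $t4, 17: $t4=5+17=22
after lw $t4, 0($t1): $t4=M[104]=30
after and $t7, $t7, $t4: $t7=10&30=10
after add $t1, $t1, 4: $t1=104+4=108
after sub $t0, $t0, 1: $t0=11-1=10
cmp $t0, 5  (cmp 10,5)
bgt L2: taken
after add $t7, $t7, 5: $t7=10+5=15
after add $t4, $t4, 17: $t4=30+17=47
after lw $t4, 0($t1): $t4=M[108]=-7
after and $t7, $t7, $t4: $t7=15&(-7)=9
after add $t1, $t1, 4: $t1=108+4=112
after sub $t0, $t0, 1: $t0=10-1=9
cmp $t0, 5  (cmp 9,5)
bgt L2: taken
after add $t7, $t7, 5: $t7=9+5=14
after add $t4, $t4, 17: $t4=(-7)+17=10
after lw $t4, 0($t1): $t4=M[112]=2
after and $t7, $t7, $t4: $t7=14&2=2
after add $t1, $t1, 4: $t1=112+4=116
after sub $t0, $t0, 1: $t0=9-1=8
cmp $t0, 5  (cmp 8,5)
bgt L2: taken
after add $t7, $t7, 5: $t7=2+5=7
after add $t4, $t4, 17: $t4=2+17=19
after lw $t4, 0($t1): $t4=M[116]=-4
after and $t7, $t7, $t4: $t7=7&(-4)=4
after add $t1, $t1, 4: $t1=116+4=120
after sub $t0, $t0, 1: $t0=8-1=7
cmp $t0, 5  (cmp 7,5)
bgt L2: taken
after add $t7, $t7, 5: $t7=4+5=9
after add $t4, $t4, 17: $t4=(-4)+17=13
after lw $t4, 0($t1): $t4=M[120]=7
after and $t7, $t7, $t4: $t7=9&7=1
after add $t1, $t1, 4: $t1=120+4=124
after sub $t0, $t0, 1: $t0=7-1=6
cmp $t0, 5  (cmp 6,5)
bgt L2: taken
after add $t7, $t7, 5: $t7=1+5=6
after add $t4, $t4, 17: $t4=7+17=24
after lw $t4, 0($t1): $t4=M[124]=21
after and $t7, $t7, $t4: $t7=6&21=4
after add $t1, $t1, 4: $t1=124+4=128
after sub $t0, $t0, 1: $t0=6-1=5
cmp $t0, 5  (cmp 5,5)
bgt L2: not taken
sw $t7, (104) → M[104]=4
halt.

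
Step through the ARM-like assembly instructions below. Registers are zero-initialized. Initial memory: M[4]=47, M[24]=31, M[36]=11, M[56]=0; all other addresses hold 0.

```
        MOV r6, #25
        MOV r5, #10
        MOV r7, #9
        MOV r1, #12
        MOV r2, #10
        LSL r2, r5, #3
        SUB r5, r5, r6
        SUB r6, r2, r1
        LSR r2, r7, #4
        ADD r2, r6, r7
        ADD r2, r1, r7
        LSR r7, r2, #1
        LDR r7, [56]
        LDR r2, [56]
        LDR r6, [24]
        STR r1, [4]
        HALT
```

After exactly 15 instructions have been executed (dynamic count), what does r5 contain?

-15

r6=25
r5=10
r7=9
r1=12
r2=10
r2=10<<3=80
r5=10-25=-15
r6=80-12=68
r2=9>>4=0
r2=68+9=77
r2=12+9=21
r7=21>>1=10
r7=M[56]=0
r2=M[56]=0
r6=M[24]=31
After step 15: r5 = -15.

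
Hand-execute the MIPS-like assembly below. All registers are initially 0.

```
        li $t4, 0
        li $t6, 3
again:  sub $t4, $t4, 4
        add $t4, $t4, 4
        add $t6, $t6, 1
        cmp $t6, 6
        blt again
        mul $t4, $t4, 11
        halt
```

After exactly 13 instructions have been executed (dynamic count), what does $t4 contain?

li $t4, 0 → $t4=0
li $t6, 3 → $t6=3
sub $t4, $t4, 4 → $t4=0-4=-4
add $t4, $t4, 4 → $t4=(-4)+4=0
add $t6, $t6, 1 → $t6=3+1=4
cmp $t6, 6  (cmp 4,6)
blt again: taken
sub $t4, $t4, 4 → $t4=0-4=-4
add $t4, $t4, 4 → $t4=(-4)+4=0
add $t6, $t6, 1 → $t6=4+1=5
cmp $t6, 6  (cmp 5,6)
blt again: taken
sub $t4, $t4, 4 → $t4=0-4=-4
After step 13: $t4 = -4.

-4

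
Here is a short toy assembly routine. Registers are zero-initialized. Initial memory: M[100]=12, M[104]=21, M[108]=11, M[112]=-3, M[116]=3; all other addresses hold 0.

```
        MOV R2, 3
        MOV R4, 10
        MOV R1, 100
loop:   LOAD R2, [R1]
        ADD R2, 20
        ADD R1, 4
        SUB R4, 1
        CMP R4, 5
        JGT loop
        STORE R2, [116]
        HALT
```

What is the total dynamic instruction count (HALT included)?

R2=3
R4=10
R1=100
R2=M[100]=12
R2=12+20=32
R1=100+4=104
R4=10-1=9
CMP R4, 5  (cmp 9,5)
JGT loop: taken
R2=M[104]=21
R2=21+20=41
R1=104+4=108
R4=9-1=8
CMP R4, 5  (cmp 8,5)
JGT loop: taken
R2=M[108]=11
R2=11+20=31
R1=108+4=112
R4=8-1=7
CMP R4, 5  (cmp 7,5)
JGT loop: taken
R2=M[112]=-3
R2=(-3)+20=17
R1=112+4=116
R4=7-1=6
CMP R4, 5  (cmp 6,5)
JGT loop: taken
R2=M[116]=3
R2=3+20=23
R1=116+4=120
R4=6-1=5
CMP R4, 5  (cmp 5,5)
JGT loop: not taken
STORE R2, [116] → M[116]=23
halt.
Total executed instructions: 35.

35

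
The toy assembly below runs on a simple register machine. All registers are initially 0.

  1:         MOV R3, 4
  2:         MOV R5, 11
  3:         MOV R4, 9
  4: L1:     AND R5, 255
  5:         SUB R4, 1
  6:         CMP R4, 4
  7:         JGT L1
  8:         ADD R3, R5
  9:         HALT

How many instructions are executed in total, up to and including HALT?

25

R3=4
R5=11
R4=9
R5=11&255=11
R4=9-1=8
CMP R4, 4  (cmp 8,4)
JGT L1: taken
R5=11&255=11
R4=8-1=7
CMP R4, 4  (cmp 7,4)
JGT L1: taken
R5=11&255=11
R4=7-1=6
CMP R4, 4  (cmp 6,4)
JGT L1: taken
R5=11&255=11
R4=6-1=5
CMP R4, 4  (cmp 5,4)
JGT L1: taken
R5=11&255=11
R4=5-1=4
CMP R4, 4  (cmp 4,4)
JGT L1: not taken
R3=4+11=15
halt.
Total executed instructions: 25.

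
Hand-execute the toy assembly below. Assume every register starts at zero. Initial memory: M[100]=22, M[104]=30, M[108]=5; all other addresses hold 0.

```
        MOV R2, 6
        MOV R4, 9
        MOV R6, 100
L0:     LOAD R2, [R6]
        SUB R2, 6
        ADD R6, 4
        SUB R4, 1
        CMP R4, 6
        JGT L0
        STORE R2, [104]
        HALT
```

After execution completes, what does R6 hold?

MOV R2, 6 → R2=6
MOV R4, 9 → R4=9
MOV R6, 100 → R6=100
LOAD R2, [R6] → R2=M[100]=22
SUB R2, 6 → R2=22-6=16
ADD R6, 4 → R6=100+4=104
SUB R4, 1 → R4=9-1=8
CMP R4, 6  (cmp 8,6)
JGT L0: taken
LOAD R2, [R6] → R2=M[104]=30
SUB R2, 6 → R2=30-6=24
ADD R6, 4 → R6=104+4=108
SUB R4, 1 → R4=8-1=7
CMP R4, 6  (cmp 7,6)
JGT L0: taken
LOAD R2, [R6] → R2=M[108]=5
SUB R2, 6 → R2=5-6=-1
ADD R6, 4 → R6=108+4=112
SUB R4, 1 → R4=7-1=6
CMP R4, 6  (cmp 6,6)
JGT L0: not taken
STORE R2, [104] → M[104]=-1
halt.

112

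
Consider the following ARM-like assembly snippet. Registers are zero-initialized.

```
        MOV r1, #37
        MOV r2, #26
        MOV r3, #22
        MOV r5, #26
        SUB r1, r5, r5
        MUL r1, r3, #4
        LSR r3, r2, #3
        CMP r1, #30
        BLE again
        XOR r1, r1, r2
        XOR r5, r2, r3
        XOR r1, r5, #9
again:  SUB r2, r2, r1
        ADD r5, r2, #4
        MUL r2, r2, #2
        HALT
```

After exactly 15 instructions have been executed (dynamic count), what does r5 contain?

MOV r1, #37 → r1=37
MOV r2, #26 → r2=26
MOV r3, #22 → r3=22
MOV r5, #26 → r5=26
SUB r1, r5, r5 → r1=26-26=0
MUL r1, r3, #4 → r1=22*4=88
LSR r3, r2, #3 → r3=26>>3=3
CMP r1, #30  (cmp 88,30)
BLE again: not taken
XOR r1, r1, r2 → r1=88^26=66
XOR r5, r2, r3 → r5=26^3=25
XOR r1, r5, #9 → r1=25^9=16
SUB r2, r2, r1 → r2=26-16=10
ADD r5, r2, #4 → r5=10+4=14
MUL r2, r2, #2 → r2=10*2=20
After step 15: r5 = 14.

14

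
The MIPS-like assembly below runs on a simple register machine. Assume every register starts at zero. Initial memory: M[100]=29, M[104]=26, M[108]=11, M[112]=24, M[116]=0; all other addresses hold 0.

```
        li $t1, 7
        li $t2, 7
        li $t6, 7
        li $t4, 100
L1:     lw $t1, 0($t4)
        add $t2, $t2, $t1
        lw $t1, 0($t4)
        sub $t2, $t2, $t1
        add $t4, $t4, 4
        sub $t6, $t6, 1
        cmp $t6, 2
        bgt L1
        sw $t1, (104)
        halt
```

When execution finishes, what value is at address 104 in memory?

$t1=7
$t2=7
$t6=7
$t4=100
$t1=M[100]=29
$t2=7+29=36
$t1=M[100]=29
$t2=36-29=7
$t4=100+4=104
$t6=7-1=6
cmp $t6, 2  (cmp 6,2)
bgt L1: taken
$t1=M[104]=26
$t2=7+26=33
$t1=M[104]=26
$t2=33-26=7
$t4=104+4=108
$t6=6-1=5
cmp $t6, 2  (cmp 5,2)
bgt L1: taken
$t1=M[108]=11
$t2=7+11=18
$t1=M[108]=11
$t2=18-11=7
$t4=108+4=112
$t6=5-1=4
cmp $t6, 2  (cmp 4,2)
bgt L1: taken
$t1=M[112]=24
$t2=7+24=31
$t1=M[112]=24
$t2=31-24=7
$t4=112+4=116
$t6=4-1=3
cmp $t6, 2  (cmp 3,2)
bgt L1: taken
$t1=M[116]=0
$t2=7+0=7
$t1=M[116]=0
$t2=7-0=7
$t4=116+4=120
$t6=3-1=2
cmp $t6, 2  (cmp 2,2)
bgt L1: not taken
sw $t1, (104) → M[104]=0
halt.

0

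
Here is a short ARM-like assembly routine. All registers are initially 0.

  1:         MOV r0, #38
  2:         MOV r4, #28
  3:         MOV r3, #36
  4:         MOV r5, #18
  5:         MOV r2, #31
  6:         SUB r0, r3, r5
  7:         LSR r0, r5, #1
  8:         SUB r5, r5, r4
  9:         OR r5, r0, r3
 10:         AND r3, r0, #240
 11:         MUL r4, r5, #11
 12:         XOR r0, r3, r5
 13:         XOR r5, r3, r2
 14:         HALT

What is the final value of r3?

MOV r0, #38 → r0=38
MOV r4, #28 → r4=28
MOV r3, #36 → r3=36
MOV r5, #18 → r5=18
MOV r2, #31 → r2=31
SUB r0, r3, r5 → r0=36-18=18
LSR r0, r5, #1 → r0=18>>1=9
SUB r5, r5, r4 → r5=18-28=-10
OR r5, r0, r3 → r5=9|36=45
AND r3, r0, #240 → r3=9&240=0
MUL r4, r5, #11 → r4=45*11=495
XOR r0, r3, r5 → r0=0^45=45
XOR r5, r3, r2 → r5=0^31=31
halt.

0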